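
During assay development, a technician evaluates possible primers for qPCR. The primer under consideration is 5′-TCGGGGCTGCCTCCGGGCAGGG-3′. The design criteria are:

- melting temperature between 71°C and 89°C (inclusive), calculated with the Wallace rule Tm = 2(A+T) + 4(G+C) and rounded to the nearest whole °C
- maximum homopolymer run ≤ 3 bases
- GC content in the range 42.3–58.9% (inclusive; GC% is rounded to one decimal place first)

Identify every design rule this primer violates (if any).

Base counts: A=1, T=3, G=11, C=7 (length 22).
Tm: Tm = 2·4 + 4·18 = 80°C ✓
homopolymer run: longest run = 4, exceeds 3 ✗
GC content: GC 18/22 = 81.8%, outside 42.3–58.9% ✗

Fails: homopolymer run, GC content.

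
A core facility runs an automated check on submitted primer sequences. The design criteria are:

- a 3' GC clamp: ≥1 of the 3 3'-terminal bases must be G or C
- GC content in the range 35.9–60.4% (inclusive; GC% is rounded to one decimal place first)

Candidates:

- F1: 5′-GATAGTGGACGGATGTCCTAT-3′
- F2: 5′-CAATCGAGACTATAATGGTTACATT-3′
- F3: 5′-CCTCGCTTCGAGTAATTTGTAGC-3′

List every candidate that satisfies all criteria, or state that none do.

F3 only.

F1 (21 nt, A=5 T=6 G=7 C=3): 3' end TAT has 0 G/C, need ≥1 ✗; GC 10/21 = 47.6% ✓ — fails.
F2 (25 nt, A=9 T=8 G=4 C=4): 3' end ATT has 0 G/C, need ≥1 ✗; GC 8/25 = 32.0%, outside 35.9–60.4% ✗ — fails.
F3 (23 nt, A=4 T=8 G=5 C=6): 3' end AGC has 2 G/C ✓; GC 11/23 = 47.8% ✓ — passes.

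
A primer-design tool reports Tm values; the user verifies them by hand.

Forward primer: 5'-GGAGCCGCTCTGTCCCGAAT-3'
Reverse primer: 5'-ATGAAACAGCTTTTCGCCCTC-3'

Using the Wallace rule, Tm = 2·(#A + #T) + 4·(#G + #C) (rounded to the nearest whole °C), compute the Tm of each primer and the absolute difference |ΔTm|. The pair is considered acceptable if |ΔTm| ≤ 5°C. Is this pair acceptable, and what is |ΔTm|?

|ΔTm| = 4°C; the pair is acceptable.

Forward: A=3 T=4 G=6 C=7 → Tm = 2·7 + 4·13 = 66°C.
Reverse: A=5 T=6 G=3 C=7 → Tm = 2·11 + 4·10 = 62°C.
|ΔTm| = |66 − 62| = 4°C, ≤ 5°C.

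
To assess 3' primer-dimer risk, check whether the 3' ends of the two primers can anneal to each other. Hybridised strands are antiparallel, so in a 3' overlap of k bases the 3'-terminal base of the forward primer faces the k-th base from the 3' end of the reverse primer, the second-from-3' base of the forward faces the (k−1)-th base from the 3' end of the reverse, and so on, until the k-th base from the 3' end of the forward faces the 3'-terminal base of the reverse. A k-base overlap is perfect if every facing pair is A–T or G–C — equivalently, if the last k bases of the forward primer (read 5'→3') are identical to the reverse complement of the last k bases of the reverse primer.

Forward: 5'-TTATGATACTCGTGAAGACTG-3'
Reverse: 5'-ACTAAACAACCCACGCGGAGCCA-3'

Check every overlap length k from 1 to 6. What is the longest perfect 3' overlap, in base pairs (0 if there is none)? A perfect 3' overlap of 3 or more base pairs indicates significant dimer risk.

Longest perfect overlap: 2 complementary base pairs; below the dimer-risk threshold (threshold 3).

Last 6 bases (5'→3') — forward …AGACTG, reverse …GAGCCA.
Reverse complement of the reverse primer's last 6 bases: TGGCTC; its first k bases are the reverse complement of the reverse primer's last k bases, so a perfect k-base overlap needs the forward primer's last k bases to equal them.
Comparing (forward last k vs required): k=1: G vs T ✗; k=2: TG vs TG ✓; k=3: CTG vs TGG ✗; k=4: ACTG vs TGGC ✗; k=5: GACTG vs TGGCT ✗; k=6: AGACTG vs TGGCTC ✗.
Only k = 2 is perfect, so the longest perfect 3' overlap is 2.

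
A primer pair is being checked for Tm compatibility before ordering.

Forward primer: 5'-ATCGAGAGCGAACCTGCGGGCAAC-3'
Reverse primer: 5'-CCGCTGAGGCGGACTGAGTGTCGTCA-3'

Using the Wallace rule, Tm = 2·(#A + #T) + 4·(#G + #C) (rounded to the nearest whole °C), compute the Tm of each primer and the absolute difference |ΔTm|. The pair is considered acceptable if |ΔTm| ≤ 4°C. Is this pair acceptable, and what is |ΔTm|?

Forward: A=7 T=2 G=8 C=7 → Tm = 2·9 + 4·15 = 78°C.
Reverse: A=4 T=5 G=10 C=7 → Tm = 2·9 + 4·17 = 86°C.
|ΔTm| = |78 − 86| = 8°C, > 4°C.

|ΔTm| = 8°C; the pair is not acceptable.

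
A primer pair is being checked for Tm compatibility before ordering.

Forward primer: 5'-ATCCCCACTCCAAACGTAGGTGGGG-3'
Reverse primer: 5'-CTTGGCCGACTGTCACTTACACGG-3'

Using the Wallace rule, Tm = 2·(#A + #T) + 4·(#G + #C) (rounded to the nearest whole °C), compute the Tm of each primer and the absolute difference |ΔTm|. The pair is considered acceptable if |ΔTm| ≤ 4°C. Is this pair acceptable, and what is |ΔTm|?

Forward: A=6 T=4 G=7 C=8 → Tm = 2·10 + 4·15 = 80°C.
Reverse: A=4 T=6 G=6 C=8 → Tm = 2·10 + 4·14 = 76°C.
|ΔTm| = |80 − 76| = 4°C, ≤ 4°C.

|ΔTm| = 4°C; the pair is acceptable.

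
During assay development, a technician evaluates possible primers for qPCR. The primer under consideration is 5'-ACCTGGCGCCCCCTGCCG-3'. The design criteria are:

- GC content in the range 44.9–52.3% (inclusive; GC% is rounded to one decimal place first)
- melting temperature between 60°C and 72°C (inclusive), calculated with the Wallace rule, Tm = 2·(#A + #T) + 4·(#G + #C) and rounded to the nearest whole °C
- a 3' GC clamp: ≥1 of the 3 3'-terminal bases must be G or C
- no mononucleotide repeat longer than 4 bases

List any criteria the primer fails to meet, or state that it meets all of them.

Base counts: A=1, T=2, G=5, C=10 (length 18).
GC content: GC 15/18 = 83.3%, outside 44.9–52.3% ✗
Tm: Tm = 2·3 + 4·15 = 66°C ✓
GC clamp: 3' end CCG has 3 G/C ✓
homopolymer run: longest run = 5, exceeds 4 ✗

Fails: GC content, homopolymer run.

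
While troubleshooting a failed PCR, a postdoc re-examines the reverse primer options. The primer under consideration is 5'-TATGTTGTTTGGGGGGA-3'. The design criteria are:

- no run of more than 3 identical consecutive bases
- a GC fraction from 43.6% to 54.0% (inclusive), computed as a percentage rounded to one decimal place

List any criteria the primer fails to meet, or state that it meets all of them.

Base counts: A=2, T=7, G=8, C=0 (length 17).
homopolymer run: longest run = 6, exceeds 3 ✗
GC content: GC 8/17 = 47.1% ✓

Fails: homopolymer run.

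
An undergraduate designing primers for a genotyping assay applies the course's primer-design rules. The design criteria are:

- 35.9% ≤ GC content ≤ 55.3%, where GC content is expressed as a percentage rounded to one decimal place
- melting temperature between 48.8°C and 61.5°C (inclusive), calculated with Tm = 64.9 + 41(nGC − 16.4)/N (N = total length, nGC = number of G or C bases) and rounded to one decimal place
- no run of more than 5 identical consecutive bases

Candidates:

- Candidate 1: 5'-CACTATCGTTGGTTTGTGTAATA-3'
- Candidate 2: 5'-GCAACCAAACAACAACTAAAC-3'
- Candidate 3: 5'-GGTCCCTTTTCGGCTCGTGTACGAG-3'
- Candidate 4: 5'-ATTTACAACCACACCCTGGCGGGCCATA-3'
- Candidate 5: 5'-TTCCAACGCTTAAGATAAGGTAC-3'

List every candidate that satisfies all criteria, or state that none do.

Candidate 5 only.

Candidate 1 (23 nt, A=5 T=10 G=5 C=3): GC 8/23 = 34.8%, outside 35.9–55.3% ✗; Tm = 64.9 + 41·(8 − 16.4)/23 = 49.9°C ✓; longest run = 3 ✓ — fails.
Candidate 2 (21 nt, A=12 T=1 G=1 C=7): GC 8/21 = 38.1% ✓; Tm = 64.9 + 41·(8 − 16.4)/21 = 48.5°C, outside 48.8–61.5°C ✗; longest run = 3 ✓ — fails.
Candidate 3 (25 nt, A=2 T=8 G=8 C=7): GC 15/25 = 60.0%, outside 35.9–55.3% ✗; Tm = 64.9 + 41·(15 − 16.4)/25 = 62.6°C, outside 48.8–61.5°C ✗; longest run = 4 ✓ — fails.
Candidate 4 (28 nt, A=8 T=5 G=5 C=10): GC 15/28 = 53.6% ✓; Tm = 64.9 + 41·(15 − 16.4)/28 = 62.9°C, outside 48.8–61.5°C ✗; longest run = 3 ✓ — fails.
Candidate 5 (23 nt, A=8 T=6 G=4 C=5): GC 9/23 = 39.1% ✓; Tm = 64.9 + 41·(9 − 16.4)/23 = 51.7°C ✓; longest run = 2 ✓ — passes.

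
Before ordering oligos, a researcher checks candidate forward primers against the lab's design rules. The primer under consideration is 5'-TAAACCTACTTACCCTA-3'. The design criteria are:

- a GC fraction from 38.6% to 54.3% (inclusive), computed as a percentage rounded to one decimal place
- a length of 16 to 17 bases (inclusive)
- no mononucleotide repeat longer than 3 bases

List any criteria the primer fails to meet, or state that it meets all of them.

Base counts: A=6, T=5, G=0, C=6 (length 17).
GC content: GC 6/17 = 35.3%, outside 38.6–54.3% ✗
length: length 17 ✓
homopolymer run: longest run = 3 ✓

Fails: GC content.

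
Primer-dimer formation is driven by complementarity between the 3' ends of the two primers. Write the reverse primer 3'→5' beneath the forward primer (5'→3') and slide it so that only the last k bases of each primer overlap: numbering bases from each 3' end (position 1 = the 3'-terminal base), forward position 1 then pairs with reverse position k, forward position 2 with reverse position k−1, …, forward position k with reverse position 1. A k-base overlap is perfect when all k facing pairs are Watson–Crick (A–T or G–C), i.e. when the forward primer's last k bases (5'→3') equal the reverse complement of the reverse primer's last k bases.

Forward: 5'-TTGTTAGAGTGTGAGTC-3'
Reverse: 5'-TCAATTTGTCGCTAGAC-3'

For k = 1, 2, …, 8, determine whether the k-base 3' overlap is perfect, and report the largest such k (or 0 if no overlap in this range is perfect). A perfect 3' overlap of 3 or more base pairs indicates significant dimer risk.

Last 8 bases (5'→3') — forward …TGTGAGTC, reverse …CGCTAGAC.
Reverse complement of the reverse primer's last 8 bases: GTCTAGCG; its first k bases are the reverse complement of the reverse primer's last k bases, so a perfect k-base overlap needs the forward primer's last k bases to equal them.
Comparing (forward last k vs required): k=1: C vs G ✗; k=2: TC vs GT ✗; k=3: GTC vs GTC ✓; k=4: AGTC vs GTCT ✗; k=5: GAGTC vs GTCTA ✗; k=6: TGAGTC vs GTCTAG ✗; k=7: GTGAGTC vs GTCTAGC ✗; k=8: TGTGAGTC vs GTCTAGCG ✗.
Only k = 3 is perfect, so the longest perfect 3' overlap is 3.

Longest perfect overlap: 3 complementary base pairs; significant dimer risk (threshold 3).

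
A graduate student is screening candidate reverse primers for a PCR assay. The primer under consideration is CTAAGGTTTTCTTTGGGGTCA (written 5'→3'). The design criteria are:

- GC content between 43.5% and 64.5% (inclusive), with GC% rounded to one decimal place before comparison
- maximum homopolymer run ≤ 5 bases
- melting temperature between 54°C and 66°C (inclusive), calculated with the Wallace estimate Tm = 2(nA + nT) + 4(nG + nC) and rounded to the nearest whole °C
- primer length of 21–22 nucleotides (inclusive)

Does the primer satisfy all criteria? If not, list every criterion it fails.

Fails: GC content.

Base counts: A=3, T=9, G=6, C=3 (length 21).
GC content: GC 9/21 = 42.9%, outside 43.5–64.5% ✗
homopolymer run: longest run = 4 ✓
Tm: Tm = 2·12 + 4·9 = 60°C ✓
length: length 21 ✓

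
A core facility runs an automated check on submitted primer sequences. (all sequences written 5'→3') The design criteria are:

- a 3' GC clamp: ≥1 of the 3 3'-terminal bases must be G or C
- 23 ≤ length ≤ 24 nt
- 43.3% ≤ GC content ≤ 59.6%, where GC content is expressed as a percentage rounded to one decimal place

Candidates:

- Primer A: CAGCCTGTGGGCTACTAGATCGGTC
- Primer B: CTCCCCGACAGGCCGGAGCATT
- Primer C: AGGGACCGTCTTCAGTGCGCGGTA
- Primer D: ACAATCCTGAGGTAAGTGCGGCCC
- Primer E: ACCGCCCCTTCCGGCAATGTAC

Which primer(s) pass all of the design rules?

Primer D only.

Primer A (25 nt, A=4 T=6 G=8 C=7): 3' end GTC has 2 G/C ✓; length 25, outside 23–24 ✗; GC 15/25 = 60.0%, outside 43.3–59.6% ✗ — fails.
Primer B (22 nt, A=4 T=3 G=6 C=9): 3' end ATT has 0 G/C, need ≥1 ✗; length 22, outside 23–24 ✗; GC 15/22 = 68.2%, outside 43.3–59.6% ✗ — fails.
Primer C (24 nt, A=4 T=5 G=9 C=6): 3' end GTA has 1 G/C ✓; length 24 ✓; GC 15/24 = 62.5%, outside 43.3–59.6% ✗ — fails.
Primer D (24 nt, A=6 T=4 G=7 C=7): 3' end CCC has 3 G/C ✓; length 24 ✓; GC 14/24 = 58.3% ✓ — passes.
Primer E (22 nt, A=4 T=4 G=4 C=10): 3' end TAC has 1 G/C ✓; length 22, outside 23–24 ✗; GC 14/22 = 63.6%, outside 43.3–59.6% ✗ — fails.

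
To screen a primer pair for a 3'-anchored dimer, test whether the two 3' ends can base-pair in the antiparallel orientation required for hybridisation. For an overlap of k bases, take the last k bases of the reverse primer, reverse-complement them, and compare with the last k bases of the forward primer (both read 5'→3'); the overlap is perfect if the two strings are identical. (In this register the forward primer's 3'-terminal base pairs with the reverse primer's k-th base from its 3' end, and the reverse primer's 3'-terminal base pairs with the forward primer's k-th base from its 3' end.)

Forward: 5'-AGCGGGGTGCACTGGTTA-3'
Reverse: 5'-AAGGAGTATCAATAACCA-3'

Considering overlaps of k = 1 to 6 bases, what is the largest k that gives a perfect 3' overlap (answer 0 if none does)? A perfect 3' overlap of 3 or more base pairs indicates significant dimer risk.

Last 6 bases (5'→3') — forward …TGGTTA, reverse …TAACCA.
Reverse complement of the reverse primer's last 6 bases: TGGTTA; its first k bases are the reverse complement of the reverse primer's last k bases, so a perfect k-base overlap needs the forward primer's last k bases to equal them.
Comparing (forward last k vs required): k=1: A vs T ✗; k=2: TA vs TG ✗; k=3: TTA vs TGG ✗; k=4: GTTA vs TGGT ✗; k=5: GGTTA vs TGGTT ✗; k=6: TGGTTA vs TGGTTA ✓.
Only k = 6 is perfect, so the longest perfect 3' overlap is 6.

Longest perfect overlap: 6 complementary base pairs; significant dimer risk (threshold 3).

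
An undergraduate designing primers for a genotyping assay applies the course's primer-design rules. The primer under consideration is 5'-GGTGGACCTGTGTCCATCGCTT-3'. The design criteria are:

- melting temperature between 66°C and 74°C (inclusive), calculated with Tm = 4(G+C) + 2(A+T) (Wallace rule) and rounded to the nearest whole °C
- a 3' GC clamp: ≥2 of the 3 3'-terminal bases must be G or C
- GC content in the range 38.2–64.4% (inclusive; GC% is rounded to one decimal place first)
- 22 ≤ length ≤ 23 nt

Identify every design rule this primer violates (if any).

Base counts: A=2, T=7, G=7, C=6 (length 22).
Tm: Tm = 2·9 + 4·13 = 70°C ✓
GC clamp: 3' end CTT has 1 G/C, need ≥2 ✗
GC content: GC 13/22 = 59.1% ✓
length: length 22 ✓

Fails: GC clamp.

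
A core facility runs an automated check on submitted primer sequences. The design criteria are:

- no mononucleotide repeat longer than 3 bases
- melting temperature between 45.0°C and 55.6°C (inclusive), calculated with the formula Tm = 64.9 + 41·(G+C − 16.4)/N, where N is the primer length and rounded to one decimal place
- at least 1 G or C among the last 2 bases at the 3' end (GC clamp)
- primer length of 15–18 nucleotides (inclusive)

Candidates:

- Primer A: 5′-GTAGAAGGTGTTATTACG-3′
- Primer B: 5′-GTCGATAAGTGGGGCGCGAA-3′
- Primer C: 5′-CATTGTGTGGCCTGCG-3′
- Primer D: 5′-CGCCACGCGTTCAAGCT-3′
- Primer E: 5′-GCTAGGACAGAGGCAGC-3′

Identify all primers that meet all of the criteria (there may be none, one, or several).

Primer C, Primer D and Primer E.

Primer A (18 nt, A=5 T=6 G=6 C=1): longest run = 2 ✓; Tm = 64.9 + 41·(7 − 16.4)/18 = 43.5°C, outside 45.0–55.6°C ✗; 3' end CG has 2 G/C ✓; length 18 ✓ — fails.
Primer B (20 nt, A=5 T=3 G=9 C=3): longest run = 4, exceeds 3 ✗; Tm = 64.9 + 41·(12 − 16.4)/20 = 55.9°C, outside 45.0–55.6°C ✗; 3' end AA has 0 G/C, need ≥1 ✗; length 20, outside 15–18 ✗ — fails.
Primer C (16 nt, A=1 T=5 G=6 C=4): longest run = 2 ✓; Tm = 64.9 + 41·(10 − 16.4)/16 = 48.5°C ✓; 3' end CG has 2 G/C ✓; length 16 ✓ — passes.
Primer D (17 nt, A=3 T=3 G=4 C=7): longest run = 2 ✓; Tm = 64.9 + 41·(11 − 16.4)/17 = 51.9°C ✓; 3' end CT has 1 G/C ✓; length 17 ✓ — passes.
Primer E (17 nt, A=5 T=1 G=7 C=4): longest run = 2 ✓; Tm = 64.9 + 41·(11 − 16.4)/17 = 51.9°C ✓; 3' end GC has 2 G/C ✓; length 17 ✓ — passes.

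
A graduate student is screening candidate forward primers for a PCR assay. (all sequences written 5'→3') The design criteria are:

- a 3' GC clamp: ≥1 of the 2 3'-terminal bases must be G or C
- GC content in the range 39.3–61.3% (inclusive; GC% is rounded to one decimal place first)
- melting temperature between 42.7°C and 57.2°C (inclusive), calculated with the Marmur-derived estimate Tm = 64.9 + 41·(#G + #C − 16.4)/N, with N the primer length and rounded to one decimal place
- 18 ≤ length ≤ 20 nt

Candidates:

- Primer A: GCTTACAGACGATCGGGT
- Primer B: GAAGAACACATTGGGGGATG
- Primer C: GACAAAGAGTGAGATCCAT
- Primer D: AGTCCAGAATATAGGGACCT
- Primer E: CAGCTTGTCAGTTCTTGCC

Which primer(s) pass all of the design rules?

Primer A (18 nt, A=4 T=4 G=6 C=4): 3' end GT has 1 G/C ✓; GC 10/18 = 55.6% ✓; Tm = 64.9 + 41·(10 − 16.4)/18 = 50.3°C ✓; length 18 ✓ — passes.
Primer B (20 nt, A=7 T=3 G=8 C=2): 3' end TG has 1 G/C ✓; GC 10/20 = 50.0% ✓; Tm = 64.9 + 41·(10 − 16.4)/20 = 51.8°C ✓; length 20 ✓ — passes.
Primer C (19 nt, A=8 T=3 G=5 C=3): 3' end AT has 0 G/C, need ≥1 ✗; GC 8/19 = 42.1% ✓; Tm = 64.9 + 41·(8 − 16.4)/19 = 46.8°C ✓; length 19 ✓ — fails.
Primer D (20 nt, A=7 T=4 G=5 C=4): 3' end CT has 1 G/C ✓; GC 9/20 = 45.0% ✓; Tm = 64.9 + 41·(9 − 16.4)/20 = 49.7°C ✓; length 20 ✓ — passes.
Primer E (19 nt, A=2 T=7 G=4 C=6): 3' end CC has 2 G/C ✓; GC 10/19 = 52.6% ✓; Tm = 64.9 + 41·(10 − 16.4)/19 = 51.1°C ✓; length 19 ✓ — passes.

Primer A, Primer B, Primer D and Primer E.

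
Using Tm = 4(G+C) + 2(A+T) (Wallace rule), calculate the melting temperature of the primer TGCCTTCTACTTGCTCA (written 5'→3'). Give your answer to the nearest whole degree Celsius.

Base counts: A=2, T=7, G=2, C=6 (length 17).
Tm = 2·(2+7) + 4·(2+6) = 2·9 + 4·8 = 18 + 32 = 50°C.

50°C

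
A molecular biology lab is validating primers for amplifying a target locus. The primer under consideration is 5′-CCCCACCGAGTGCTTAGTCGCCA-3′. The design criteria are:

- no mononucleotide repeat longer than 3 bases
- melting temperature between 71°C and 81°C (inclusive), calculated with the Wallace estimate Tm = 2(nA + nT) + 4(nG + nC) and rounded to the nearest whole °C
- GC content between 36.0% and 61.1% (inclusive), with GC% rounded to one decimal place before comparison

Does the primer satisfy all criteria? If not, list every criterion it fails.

Base counts: A=4, T=4, G=5, C=10 (length 23).
homopolymer run: longest run = 4, exceeds 3 ✗
Tm: Tm = 2·8 + 4·15 = 76°C ✓
GC content: GC 15/23 = 65.2%, outside 36.0–61.1% ✗

Fails: homopolymer run, GC content.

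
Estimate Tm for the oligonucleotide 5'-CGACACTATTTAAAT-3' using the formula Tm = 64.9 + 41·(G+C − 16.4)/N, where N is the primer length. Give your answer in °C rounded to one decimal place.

Base counts: A=6, T=5, G=1, C=3; G+C = 4, N = 15.
Tm = 64.9 + 41·(4 − 16.4)/15 = 64.9 + -508.40/15 = 31.0°C.

31.0°C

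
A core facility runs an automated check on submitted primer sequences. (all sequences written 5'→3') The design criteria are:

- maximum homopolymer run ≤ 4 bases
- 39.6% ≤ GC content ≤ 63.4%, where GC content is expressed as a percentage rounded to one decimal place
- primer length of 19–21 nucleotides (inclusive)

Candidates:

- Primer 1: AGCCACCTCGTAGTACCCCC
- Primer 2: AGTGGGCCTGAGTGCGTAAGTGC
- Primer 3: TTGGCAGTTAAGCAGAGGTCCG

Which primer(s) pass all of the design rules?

None of the candidates satisfy all criteria.

Primer 1 (20 nt, A=4 T=3 G=3 C=10): longest run = 5, exceeds 4 ✗; GC 13/20 = 65.0%, outside 39.6–63.4% ✗; length 20 ✓ — fails.
Primer 2 (23 nt, A=4 T=5 G=10 C=4): longest run = 3 ✓; GC 14/23 = 60.9% ✓; length 23, outside 19–21 ✗ — fails.
Primer 3 (22 nt, A=5 T=5 G=8 C=4): longest run = 2 ✓; GC 12/22 = 54.5% ✓; length 22, outside 19–21 ✗ — fails.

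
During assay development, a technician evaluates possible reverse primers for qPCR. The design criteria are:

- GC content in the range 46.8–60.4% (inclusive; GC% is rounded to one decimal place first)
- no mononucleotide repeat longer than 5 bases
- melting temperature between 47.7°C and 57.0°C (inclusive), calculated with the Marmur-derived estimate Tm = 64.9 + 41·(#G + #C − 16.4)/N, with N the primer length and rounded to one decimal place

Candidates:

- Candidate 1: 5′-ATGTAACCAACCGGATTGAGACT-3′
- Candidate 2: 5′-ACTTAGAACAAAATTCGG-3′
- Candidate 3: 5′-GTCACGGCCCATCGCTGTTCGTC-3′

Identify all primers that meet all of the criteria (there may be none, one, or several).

Candidate 1 (23 nt, A=8 T=5 G=5 C=5): GC 10/23 = 43.5%, outside 46.8–60.4% ✗; longest run = 2 ✓; Tm = 64.9 + 41·(10 − 16.4)/23 = 53.5°C ✓ — fails.
Candidate 2 (18 nt, A=8 T=4 G=3 C=3): GC 6/18 = 33.3%, outside 46.8–60.4% ✗; longest run = 4 ✓; Tm = 64.9 + 41·(6 − 16.4)/18 = 41.2°C, outside 47.7–57.0°C ✗ — fails.
Candidate 3 (23 nt, A=2 T=6 G=6 C=9): GC 15/23 = 65.2%, outside 46.8–60.4% ✗; longest run = 3 ✓; Tm = 64.9 + 41·(15 − 16.4)/23 = 62.4°C, outside 47.7–57.0°C ✗ — fails.

None of the candidates satisfy all criteria.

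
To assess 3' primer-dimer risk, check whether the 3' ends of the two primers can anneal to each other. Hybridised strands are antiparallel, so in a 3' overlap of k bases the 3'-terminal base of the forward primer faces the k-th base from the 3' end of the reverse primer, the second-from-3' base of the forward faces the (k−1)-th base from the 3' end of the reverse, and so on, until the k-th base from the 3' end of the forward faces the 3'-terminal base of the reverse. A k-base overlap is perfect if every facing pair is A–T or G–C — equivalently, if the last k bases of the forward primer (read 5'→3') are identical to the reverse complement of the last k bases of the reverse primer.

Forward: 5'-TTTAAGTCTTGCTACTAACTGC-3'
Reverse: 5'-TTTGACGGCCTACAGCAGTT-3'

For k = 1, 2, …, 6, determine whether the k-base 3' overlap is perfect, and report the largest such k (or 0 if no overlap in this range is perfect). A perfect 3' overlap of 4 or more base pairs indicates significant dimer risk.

Longest perfect overlap: 6 complementary base pairs; significant dimer risk (threshold 4).

Last 6 bases (5'→3') — forward …AACTGC, reverse …GCAGTT.
Reverse complement of the reverse primer's last 6 bases: AACTGC; its first k bases are the reverse complement of the reverse primer's last k bases, so a perfect k-base overlap needs the forward primer's last k bases to equal them.
Comparing (forward last k vs required): k=1: C vs A ✗; k=2: GC vs AA ✗; k=3: TGC vs AAC ✗; k=4: CTGC vs AACT ✗; k=5: ACTGC vs AACTG ✗; k=6: AACTGC vs AACTGC ✓.
Only k = 6 is perfect, so the longest perfect 3' overlap is 6.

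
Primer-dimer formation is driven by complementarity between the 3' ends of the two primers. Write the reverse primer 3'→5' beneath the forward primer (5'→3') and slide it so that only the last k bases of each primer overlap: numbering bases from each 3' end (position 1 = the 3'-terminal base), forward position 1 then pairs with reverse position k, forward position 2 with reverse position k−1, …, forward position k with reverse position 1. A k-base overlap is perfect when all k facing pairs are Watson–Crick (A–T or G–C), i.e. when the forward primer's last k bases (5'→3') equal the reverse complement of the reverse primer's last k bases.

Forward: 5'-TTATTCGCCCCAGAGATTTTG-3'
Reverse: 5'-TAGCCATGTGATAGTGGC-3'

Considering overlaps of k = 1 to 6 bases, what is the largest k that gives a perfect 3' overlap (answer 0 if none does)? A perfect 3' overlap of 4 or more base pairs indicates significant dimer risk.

Last 6 bases (5'→3') — forward …ATTTTG, reverse …AGTGGC.
Reverse complement of the reverse primer's last 6 bases: GCCACT; its first k bases are the reverse complement of the reverse primer's last k bases, so a perfect k-base overlap needs the forward primer's last k bases to equal them.
Comparing (forward last k vs required): k=1: G vs G ✓; k=2: TG vs GC ✗; k=3: TTG vs GCC ✗; k=4: TTTG vs GCCA ✗; k=5: TTTTG vs GCCAC ✗; k=6: ATTTTG vs GCCACT ✗.
Only k = 1 is perfect, so the longest perfect 3' overlap is 1.

Longest perfect overlap: 1 complementary base pair; below the dimer-risk threshold (threshold 4).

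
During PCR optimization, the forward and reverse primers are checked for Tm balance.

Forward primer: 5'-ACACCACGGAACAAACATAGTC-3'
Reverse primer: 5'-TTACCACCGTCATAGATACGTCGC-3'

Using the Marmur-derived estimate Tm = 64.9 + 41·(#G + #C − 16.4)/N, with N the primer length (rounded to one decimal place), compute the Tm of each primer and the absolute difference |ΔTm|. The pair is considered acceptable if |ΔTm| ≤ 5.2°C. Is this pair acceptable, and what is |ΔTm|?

|ΔTm| = 4.4°C; the pair is acceptable.

Forward: G+C = 10, N = 22 → Tm = 64.9 + 41·(10 − 16.4)/22 = 53.0°C.
Reverse: G+C = 12, N = 24 → Tm = 64.9 + 41·(12 − 16.4)/24 = 57.4°C.
|ΔTm| = |53.0 − 57.4| = 4.4°C, ≤ 5.2°C.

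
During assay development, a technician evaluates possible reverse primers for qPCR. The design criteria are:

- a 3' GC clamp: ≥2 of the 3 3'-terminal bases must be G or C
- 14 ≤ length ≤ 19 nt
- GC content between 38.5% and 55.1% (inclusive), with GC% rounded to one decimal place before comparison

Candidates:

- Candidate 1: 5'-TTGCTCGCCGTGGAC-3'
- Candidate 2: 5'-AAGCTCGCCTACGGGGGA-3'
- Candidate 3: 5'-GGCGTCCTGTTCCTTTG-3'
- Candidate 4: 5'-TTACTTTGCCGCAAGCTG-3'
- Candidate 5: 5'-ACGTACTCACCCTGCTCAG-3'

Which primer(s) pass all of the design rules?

Candidate 4 only.

Candidate 1 (15 nt, A=1 T=4 G=5 C=5): 3' end GAC has 2 G/C ✓; length 15 ✓; GC 10/15 = 66.7%, outside 38.5–55.1% ✗ — fails.
Candidate 2 (18 nt, A=4 T=2 G=7 C=5): 3' end GGA has 2 G/C ✓; length 18 ✓; GC 12/18 = 66.7%, outside 38.5–55.1% ✗ — fails.
Candidate 3 (17 nt, A=0 T=7 G=5 C=5): 3' end TTG has 1 G/C, need ≥2 ✗; length 17 ✓; GC 10/17 = 58.8%, outside 38.5–55.1% ✗ — fails.
Candidate 4 (18 nt, A=3 T=6 G=4 C=5): 3' end CTG has 2 G/C ✓; length 18 ✓; GC 9/18 = 50.0% ✓ — passes.
Candidate 5 (19 nt, A=4 T=4 G=3 C=8): 3' end CAG has 2 G/C ✓; length 19 ✓; GC 11/19 = 57.9%, outside 38.5–55.1% ✗ — fails.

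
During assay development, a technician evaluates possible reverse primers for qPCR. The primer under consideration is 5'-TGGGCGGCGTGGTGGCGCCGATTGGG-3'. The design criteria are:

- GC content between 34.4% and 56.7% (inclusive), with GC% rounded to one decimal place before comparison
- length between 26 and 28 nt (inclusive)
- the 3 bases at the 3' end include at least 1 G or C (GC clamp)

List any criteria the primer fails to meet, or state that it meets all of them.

Fails: GC content.

Base counts: A=1, T=5, G=15, C=5 (length 26).
GC content: GC 20/26 = 76.9%, outside 34.4–56.7% ✗
length: length 26 ✓
GC clamp: 3' end GGG has 3 G/C ✓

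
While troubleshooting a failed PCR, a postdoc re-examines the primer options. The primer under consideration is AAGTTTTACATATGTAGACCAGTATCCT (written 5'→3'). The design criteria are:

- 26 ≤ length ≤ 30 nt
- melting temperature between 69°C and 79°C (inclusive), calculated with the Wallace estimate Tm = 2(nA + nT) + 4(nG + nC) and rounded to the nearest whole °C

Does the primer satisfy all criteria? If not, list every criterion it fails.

Base counts: A=9, T=10, G=4, C=5 (length 28).
length: length 28 ✓
Tm: Tm = 2·19 + 4·9 = 74°C ✓

Meets all criteria.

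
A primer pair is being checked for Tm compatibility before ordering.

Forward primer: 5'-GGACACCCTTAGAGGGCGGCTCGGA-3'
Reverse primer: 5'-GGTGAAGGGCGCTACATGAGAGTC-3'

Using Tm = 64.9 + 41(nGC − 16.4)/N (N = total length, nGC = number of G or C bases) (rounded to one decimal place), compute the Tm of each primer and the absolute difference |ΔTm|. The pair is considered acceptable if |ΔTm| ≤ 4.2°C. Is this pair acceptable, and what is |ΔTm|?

Forward: G+C = 17, N = 25 → Tm = 64.9 + 41·(17 − 16.4)/25 = 65.9°C.
Reverse: G+C = 14, N = 24 → Tm = 64.9 + 41·(14 − 16.4)/24 = 60.8°C.
|ΔTm| = |65.9 − 60.8| = 5.1°C, > 4.2°C.

|ΔTm| = 5.1°C; the pair is not acceptable.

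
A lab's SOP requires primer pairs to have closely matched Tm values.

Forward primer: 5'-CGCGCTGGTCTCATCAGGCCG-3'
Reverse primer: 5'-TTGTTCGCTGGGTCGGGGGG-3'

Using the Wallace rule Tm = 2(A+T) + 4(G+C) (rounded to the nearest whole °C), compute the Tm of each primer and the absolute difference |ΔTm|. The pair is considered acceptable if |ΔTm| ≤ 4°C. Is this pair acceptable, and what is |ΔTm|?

|ΔTm| = 4°C; the pair is acceptable.

Forward: A=2 T=4 G=7 C=8 → Tm = 2·6 + 4·15 = 72°C.
Reverse: A=0 T=6 G=11 C=3 → Tm = 2·6 + 4·14 = 68°C.
|ΔTm| = |72 − 68| = 4°C, ≤ 4°C.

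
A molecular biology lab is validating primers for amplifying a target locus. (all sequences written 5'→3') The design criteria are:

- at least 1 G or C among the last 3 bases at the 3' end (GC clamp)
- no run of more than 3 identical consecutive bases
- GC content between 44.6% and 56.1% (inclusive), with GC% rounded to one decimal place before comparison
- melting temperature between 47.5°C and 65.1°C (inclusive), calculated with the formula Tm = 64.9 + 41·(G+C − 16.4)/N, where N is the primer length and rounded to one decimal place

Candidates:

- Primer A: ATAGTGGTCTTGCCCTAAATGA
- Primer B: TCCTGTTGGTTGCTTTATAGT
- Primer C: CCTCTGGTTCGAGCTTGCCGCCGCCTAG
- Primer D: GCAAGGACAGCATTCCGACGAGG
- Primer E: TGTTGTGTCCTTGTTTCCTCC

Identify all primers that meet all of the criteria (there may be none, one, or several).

Primer A (22 nt, A=6 T=7 G=5 C=4): 3' end TGA has 1 G/C ✓; longest run = 3 ✓; GC 9/22 = 40.9%, outside 44.6–56.1% ✗; Tm = 64.9 + 41·(9 − 16.4)/22 = 51.1°C ✓ — fails.
Primer B (21 nt, A=2 T=11 G=5 C=3): 3' end AGT has 1 G/C ✓; longest run = 3 ✓; GC 8/21 = 38.1%, outside 44.6–56.1% ✗; Tm = 64.9 + 41·(8 − 16.4)/21 = 48.5°C ✓ — fails.
Primer C (28 nt, A=2 T=7 G=8 C=11): 3' end TAG has 1 G/C ✓; longest run = 2 ✓; GC 19/28 = 67.9%, outside 44.6–56.1% ✗; Tm = 64.9 + 41·(19 − 16.4)/28 = 68.7°C, outside 47.5–65.1°C ✗ — fails.
Primer D (23 nt, A=7 T=2 G=8 C=6): 3' end AGG has 2 G/C ✓; longest run = 2 ✓; GC 14/23 = 60.9%, outside 44.6–56.1% ✗; Tm = 64.9 + 41·(14 − 16.4)/23 = 60.6°C ✓ — fails.
Primer E (21 nt, A=0 T=11 G=4 C=6): 3' end TCC has 2 G/C ✓; longest run = 3 ✓; GC 10/21 = 47.6% ✓; Tm = 64.9 + 41·(10 − 16.4)/21 = 52.4°C ✓ — passes.

Primer E only.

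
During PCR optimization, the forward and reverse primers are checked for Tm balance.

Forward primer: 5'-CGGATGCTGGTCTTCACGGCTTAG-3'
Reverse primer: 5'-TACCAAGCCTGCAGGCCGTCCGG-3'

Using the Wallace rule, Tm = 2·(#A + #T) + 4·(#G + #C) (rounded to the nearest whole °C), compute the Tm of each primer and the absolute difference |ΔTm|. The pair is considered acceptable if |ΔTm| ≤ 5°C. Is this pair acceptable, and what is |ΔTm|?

Forward: A=3 T=7 G=8 C=6 → Tm = 2·10 + 4·14 = 76°C.
Reverse: A=4 T=3 G=7 C=9 → Tm = 2·7 + 4·16 = 78°C.
|ΔTm| = |76 − 78| = 2°C, ≤ 5°C.

|ΔTm| = 2°C; the pair is acceptable.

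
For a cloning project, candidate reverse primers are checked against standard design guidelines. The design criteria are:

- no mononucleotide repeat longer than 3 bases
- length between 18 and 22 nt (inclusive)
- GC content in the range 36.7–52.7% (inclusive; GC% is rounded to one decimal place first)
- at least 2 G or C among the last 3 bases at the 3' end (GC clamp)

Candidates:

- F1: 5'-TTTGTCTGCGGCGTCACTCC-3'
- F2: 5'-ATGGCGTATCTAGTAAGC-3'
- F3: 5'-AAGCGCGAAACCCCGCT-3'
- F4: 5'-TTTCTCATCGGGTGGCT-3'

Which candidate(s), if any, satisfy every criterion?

F2 only.

F1 (20 nt, A=1 T=7 G=5 C=7): longest run = 3 ✓; length 20 ✓; GC 12/20 = 60.0%, outside 36.7–52.7% ✗; 3' end TCC has 2 G/C ✓ — fails.
F2 (18 nt, A=5 T=5 G=5 C=3): longest run = 2 ✓; length 18 ✓; GC 8/18 = 44.4% ✓; 3' end AGC has 2 G/C ✓ — passes.
F3 (17 nt, A=5 T=1 G=4 C=7): longest run = 4, exceeds 3 ✗; length 17, outside 18–22 ✗; GC 11/17 = 64.7%, outside 36.7–52.7% ✗; 3' end GCT has 2 G/C ✓ — fails.
F4 (17 nt, A=1 T=7 G=5 C=4): longest run = 3 ✓; length 17, outside 18–22 ✗; GC 9/17 = 52.9%, outside 36.7–52.7% ✗; 3' end GCT has 2 G/C ✓ — fails.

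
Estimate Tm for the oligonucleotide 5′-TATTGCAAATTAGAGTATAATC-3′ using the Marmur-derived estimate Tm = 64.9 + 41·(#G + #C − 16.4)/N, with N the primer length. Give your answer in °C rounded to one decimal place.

43.7°C

Base counts: A=9, T=8, G=3, C=2; G+C = 5, N = 22.
Tm = 64.9 + 41·(5 − 16.4)/22 = 64.9 + -467.40/22 = 43.7°C.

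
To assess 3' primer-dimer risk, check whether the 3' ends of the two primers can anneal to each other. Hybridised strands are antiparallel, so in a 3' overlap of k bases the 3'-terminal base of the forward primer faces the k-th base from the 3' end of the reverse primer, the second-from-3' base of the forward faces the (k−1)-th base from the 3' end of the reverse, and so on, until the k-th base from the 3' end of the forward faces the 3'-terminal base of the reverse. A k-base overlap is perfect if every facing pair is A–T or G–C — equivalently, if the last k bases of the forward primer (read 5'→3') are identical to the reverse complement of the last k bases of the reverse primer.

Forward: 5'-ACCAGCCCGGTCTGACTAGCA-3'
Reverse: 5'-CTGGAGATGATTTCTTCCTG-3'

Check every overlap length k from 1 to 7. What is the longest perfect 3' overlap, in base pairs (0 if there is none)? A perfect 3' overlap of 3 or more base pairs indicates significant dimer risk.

Longest perfect overlap: 2 complementary base pairs; below the dimer-risk threshold (threshold 3).

Last 7 bases (5'→3') — forward …ACTAGCA, reverse …CTTCCTG.
Reverse complement of the reverse primer's last 7 bases: CAGGAAG; its first k bases are the reverse complement of the reverse primer's last k bases, so a perfect k-base overlap needs the forward primer's last k bases to equal them.
Comparing (forward last k vs required): k=1: A vs C ✗; k=2: CA vs CA ✓; k=3: GCA vs CAG ✗; k=4: AGCA vs CAGG ✗; k=5: TAGCA vs CAGGA ✗; k=6: CTAGCA vs CAGGAA ✗; k=7: ACTAGCA vs CAGGAAG ✗.
Only k = 2 is perfect, so the longest perfect 3' overlap is 2.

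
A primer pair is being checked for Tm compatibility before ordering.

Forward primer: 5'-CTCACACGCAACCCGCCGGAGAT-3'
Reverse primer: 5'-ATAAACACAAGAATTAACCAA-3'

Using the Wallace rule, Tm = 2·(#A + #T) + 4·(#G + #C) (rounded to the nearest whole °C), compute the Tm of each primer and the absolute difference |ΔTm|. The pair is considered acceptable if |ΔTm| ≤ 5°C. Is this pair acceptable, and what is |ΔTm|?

|ΔTm| = 24°C; the pair is not acceptable.

Forward: A=6 T=2 G=5 C=10 → Tm = 2·8 + 4·15 = 76°C.
Reverse: A=13 T=3 G=1 C=4 → Tm = 2·16 + 4·5 = 52°C.
|ΔTm| = |76 − 52| = 24°C, > 5°C.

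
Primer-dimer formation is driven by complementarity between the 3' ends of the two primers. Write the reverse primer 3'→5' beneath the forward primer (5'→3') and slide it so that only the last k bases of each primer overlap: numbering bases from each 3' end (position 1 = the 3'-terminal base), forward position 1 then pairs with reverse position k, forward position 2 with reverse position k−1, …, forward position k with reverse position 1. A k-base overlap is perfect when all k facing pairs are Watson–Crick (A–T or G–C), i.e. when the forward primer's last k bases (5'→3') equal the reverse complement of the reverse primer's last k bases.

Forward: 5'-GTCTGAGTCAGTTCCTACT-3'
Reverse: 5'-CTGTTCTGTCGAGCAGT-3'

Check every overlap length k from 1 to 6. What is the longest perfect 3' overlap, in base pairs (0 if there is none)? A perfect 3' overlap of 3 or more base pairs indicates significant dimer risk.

Last 6 bases (5'→3') — forward …CCTACT, reverse …AGCAGT.
Reverse complement of the reverse primer's last 6 bases: ACTGCT; its first k bases are the reverse complement of the reverse primer's last k bases, so a perfect k-base overlap needs the forward primer's last k bases to equal them.
Comparing (forward last k vs required): k=1: T vs A ✗; k=2: CT vs AC ✗; k=3: ACT vs ACT ✓; k=4: TACT vs ACTG ✗; k=5: CTACT vs ACTGC ✗; k=6: CCTACT vs ACTGCT ✗.
Only k = 3 is perfect, so the longest perfect 3' overlap is 3.

Longest perfect overlap: 3 complementary base pairs; significant dimer risk (threshold 3).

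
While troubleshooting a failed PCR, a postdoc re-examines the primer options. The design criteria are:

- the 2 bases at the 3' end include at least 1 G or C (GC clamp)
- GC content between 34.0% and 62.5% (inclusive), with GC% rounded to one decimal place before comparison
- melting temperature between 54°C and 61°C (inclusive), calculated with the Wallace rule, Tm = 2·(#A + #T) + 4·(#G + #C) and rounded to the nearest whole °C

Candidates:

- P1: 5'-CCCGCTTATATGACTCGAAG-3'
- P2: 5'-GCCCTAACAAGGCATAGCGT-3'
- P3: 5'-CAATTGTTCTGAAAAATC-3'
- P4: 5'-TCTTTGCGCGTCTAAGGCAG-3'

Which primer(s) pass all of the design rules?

P1 (20 nt, A=5 T=5 G=4 C=6): 3' end AG has 1 G/C ✓; GC 10/20 = 50.0% ✓; Tm = 2·10 + 4·10 = 60°C ✓ — passes.
P2 (20 nt, A=6 T=3 G=5 C=6): 3' end GT has 1 G/C ✓; GC 11/20 = 55.0% ✓; Tm = 2·9 + 4·11 = 62°C, outside 54–61°C ✗ — fails.
P3 (18 nt, A=7 T=6 G=2 C=3): 3' end TC has 1 G/C ✓; GC 5/18 = 27.8%, outside 34.0–62.5% ✗; Tm = 2·13 + 4·5 = 46°C, outside 54–61°C ✗ — fails.
P4 (20 nt, A=3 T=6 G=6 C=5): 3' end AG has 1 G/C ✓; GC 11/20 = 55.0% ✓; Tm = 2·9 + 4·11 = 62°C, outside 54–61°C ✗ — fails.

P1 only.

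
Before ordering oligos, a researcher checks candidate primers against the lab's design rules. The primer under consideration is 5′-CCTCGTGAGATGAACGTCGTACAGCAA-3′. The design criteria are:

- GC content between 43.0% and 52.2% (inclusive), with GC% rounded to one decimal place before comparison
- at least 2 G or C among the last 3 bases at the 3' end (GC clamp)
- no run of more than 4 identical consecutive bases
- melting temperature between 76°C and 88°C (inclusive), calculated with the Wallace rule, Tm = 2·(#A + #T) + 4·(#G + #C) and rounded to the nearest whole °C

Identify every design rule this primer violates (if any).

Fails: GC clamp.

Base counts: A=8, T=5, G=7, C=7 (length 27).
GC content: GC 14/27 = 51.9% ✓
GC clamp: 3' end CAA has 1 G/C, need ≥2 ✗
homopolymer run: longest run = 2 ✓
Tm: Tm = 2·13 + 4·14 = 82°C ✓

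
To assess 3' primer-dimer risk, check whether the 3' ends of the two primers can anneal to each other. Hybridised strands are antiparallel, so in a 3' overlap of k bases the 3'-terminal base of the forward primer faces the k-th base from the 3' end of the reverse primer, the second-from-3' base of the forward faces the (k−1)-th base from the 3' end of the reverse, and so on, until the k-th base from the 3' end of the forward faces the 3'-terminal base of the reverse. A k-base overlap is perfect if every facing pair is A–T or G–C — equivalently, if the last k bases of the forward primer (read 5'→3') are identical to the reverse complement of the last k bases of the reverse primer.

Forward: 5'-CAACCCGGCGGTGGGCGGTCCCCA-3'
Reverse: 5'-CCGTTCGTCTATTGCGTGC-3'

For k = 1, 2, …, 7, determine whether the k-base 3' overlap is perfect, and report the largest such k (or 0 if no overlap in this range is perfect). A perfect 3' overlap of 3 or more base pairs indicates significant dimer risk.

Last 7 bases (5'→3') — forward …GTCCCCA, reverse …TGCGTGC.
Reverse complement of the reverse primer's last 7 bases: GCACGCA; its first k bases are the reverse complement of the reverse primer's last k bases, so a perfect k-base overlap needs the forward primer's last k bases to equal them.
Comparing (forward last k vs required): k=1: A vs G ✗; k=2: CA vs GC ✗; k=3: CCA vs GCA ✗; k=4: CCCA vs GCAC ✗; k=5: CCCCA vs GCACG ✗; k=6: TCCCCA vs GCACGC ✗; k=7: GTCCCCA vs GCACGCA ✗.
No overlap length from 1 to 7 is perfect, so the longest perfect 3' overlap is 0.

Longest perfect overlap: 0 complementary base pairs; below the dimer-risk threshold (threshold 3).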